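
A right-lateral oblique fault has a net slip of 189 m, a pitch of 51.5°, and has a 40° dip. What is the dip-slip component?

dip-slip = net slip × sin(rake) = 189 m × sin(51.5°) = 148 m

148 m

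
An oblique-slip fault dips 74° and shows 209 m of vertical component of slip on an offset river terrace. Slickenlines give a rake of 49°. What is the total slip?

288 m

dip-slip = throw / sin(dip) = 209 / sin(74°) = 217.4 m
net slip = dip-slip / sin(rake) = 217.4 / sin(49°) = 288 m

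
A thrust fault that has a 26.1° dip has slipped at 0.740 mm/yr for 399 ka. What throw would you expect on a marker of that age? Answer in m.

dip-slip = rate × time = 0.740 mm/yr × 399 ka = 295.3 m
throw = dip-slip × sin(dip) = 295.3 × sin(26.1°) = 130 m

130 m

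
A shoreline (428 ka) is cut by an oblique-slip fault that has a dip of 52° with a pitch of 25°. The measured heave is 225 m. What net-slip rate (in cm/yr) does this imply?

dip-slip = heave / cos(dip) = 225 / cos(52°) = 365.5 m
net slip = dip-slip / sin(rake) = 365.5 / sin(25°) = 864.8 m
rate = 864.8 m / 428 ka = 0.00202 m/yr = 0.202 cm/yr

0.202 cm/yr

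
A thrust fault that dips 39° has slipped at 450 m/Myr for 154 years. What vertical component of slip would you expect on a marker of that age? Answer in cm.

4.36 cm

dip-slip = rate × time = 450 m/Myr × 154 years = 0.06930 m
throw = dip-slip × sin(dip) = 0.06930 × sin(39°) = 0.0436 m = 4.36 cm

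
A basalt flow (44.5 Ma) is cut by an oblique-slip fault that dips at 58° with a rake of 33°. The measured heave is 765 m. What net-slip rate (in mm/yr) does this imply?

0.0596 mm/yr

dip-slip = heave / cos(dip) = 765 / cos(58°) = 1444 m
net slip = dip-slip / sin(rake) = 1444 / sin(33°) = 2651 m
rate = 2651 m / 44.5 Ma = 0.0000596 m/yr = 0.0596 mm/yr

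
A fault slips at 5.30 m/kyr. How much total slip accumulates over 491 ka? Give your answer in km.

2.60 km

slip = rate × time = 5.30 m/kyr × 491 ka = 2600 m = 2.60 km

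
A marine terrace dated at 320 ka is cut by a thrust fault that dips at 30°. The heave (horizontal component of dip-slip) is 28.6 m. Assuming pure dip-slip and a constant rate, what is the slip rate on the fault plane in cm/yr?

0.0103 cm/yr

dip-slip = heave / cos(dip) = 28.6 m / cos(30°) = 33.02 m
rate = 33.02 m / 320 ka = 0.000103 m/yr = 0.0103 cm/yr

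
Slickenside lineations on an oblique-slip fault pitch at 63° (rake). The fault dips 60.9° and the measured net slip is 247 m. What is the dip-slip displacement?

220 m

dip-slip = net slip × sin(rake) = 247 m × sin(63°) = 220 m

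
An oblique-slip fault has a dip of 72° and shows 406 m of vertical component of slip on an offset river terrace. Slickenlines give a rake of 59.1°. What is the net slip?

dip-slip = throw / sin(dip) = 406 / sin(72°) = 426.9 m
net slip = dip-slip / sin(rake) = 426.9 / sin(59.1°) = 498 m

498 m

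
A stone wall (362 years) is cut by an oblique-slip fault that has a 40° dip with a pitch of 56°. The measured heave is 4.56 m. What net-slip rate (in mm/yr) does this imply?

19.8 mm/yr

dip-slip = heave / cos(dip) = 4.56 / cos(40°) = 5.953 m
net slip = dip-slip / sin(rake) = 5.953 / sin(56°) = 7.180 m
rate = 7.180 m / 362 years = 0.0198 m/yr = 19.8 mm/yr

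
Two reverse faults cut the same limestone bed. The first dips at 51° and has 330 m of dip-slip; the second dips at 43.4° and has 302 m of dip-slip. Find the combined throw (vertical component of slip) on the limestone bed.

throw_A = 330 × sin(51°) = 256.5 m
throw_B = 302 × sin(43.4°) = 207.5 m
total = 256.5 + 207.5 = 464 m

464 m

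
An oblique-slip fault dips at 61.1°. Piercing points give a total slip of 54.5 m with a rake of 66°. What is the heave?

dip-slip = net slip × sin(rake) = 54.5 m × sin(66°) = 49.79 m
heave = dip-slip × cos(dip) = 49.79 × cos(61.1°) = 24.1 m

24.1 m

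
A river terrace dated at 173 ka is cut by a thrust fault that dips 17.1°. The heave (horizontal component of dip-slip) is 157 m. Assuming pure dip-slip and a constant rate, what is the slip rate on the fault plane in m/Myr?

dip-slip = heave / cos(dip) = 157 m / cos(17.1°) = 164.3 m
rate = 164.3 m / 173 ka = 0.000949 m/yr = 949 m/Myr

949 m/Myr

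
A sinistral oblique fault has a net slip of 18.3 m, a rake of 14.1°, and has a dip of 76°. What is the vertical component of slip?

4.33 m

dip-slip = net slip × sin(rake) = 18.3 m × sin(14.1°) = 4.458 m
throw = dip-slip × sin(dip) = 4.458 × sin(76°) = 4.33 m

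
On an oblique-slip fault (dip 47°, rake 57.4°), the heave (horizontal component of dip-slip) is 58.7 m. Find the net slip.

dip-slip = heave / cos(dip) = 58.7 / cos(47°) = 86.07 m
net slip = dip-slip / sin(rake) = 86.07 / sin(57.4°) = 102 m

102 m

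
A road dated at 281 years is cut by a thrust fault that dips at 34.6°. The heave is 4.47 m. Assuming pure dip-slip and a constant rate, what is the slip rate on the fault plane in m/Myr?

dip-slip = heave / cos(dip) = 4.47 m / cos(34.6°) = 5.430 m
rate = 5.430 m / 281 years = 0.0193 m/yr = 19300 m/Myr

19300 m/Myr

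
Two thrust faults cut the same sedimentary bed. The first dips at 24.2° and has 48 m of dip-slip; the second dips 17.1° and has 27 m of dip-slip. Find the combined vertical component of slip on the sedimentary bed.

27.6 m

throw_A = 48 × sin(24.2°) = 19.68 m
throw_B = 27 × sin(17.1°) = 7.939 m
total = 19.68 + 7.939 = 27.6 m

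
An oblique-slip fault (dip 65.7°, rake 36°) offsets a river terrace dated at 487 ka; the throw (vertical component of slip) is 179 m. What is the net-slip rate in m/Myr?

686 m/Myr

dip-slip = throw / sin(dip) = 179 / sin(65.7°) = 196.4 m
net slip = dip-slip / sin(rake) = 196.4 / sin(36°) = 334.1 m
rate = 334.1 m / 487 ka = 0.000686 m/yr = 686 m/Myr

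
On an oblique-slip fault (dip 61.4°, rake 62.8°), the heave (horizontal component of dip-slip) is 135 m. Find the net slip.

317 m

dip-slip = heave / cos(dip) = 135 / cos(61.4°) = 282 m
net slip = dip-slip / sin(rake) = 282 / sin(62.8°) = 317 m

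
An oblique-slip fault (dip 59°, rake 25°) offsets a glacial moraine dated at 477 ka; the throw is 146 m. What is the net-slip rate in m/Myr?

845 m/Myr

dip-slip = throw / sin(dip) = 146 / sin(59°) = 170.3 m
net slip = dip-slip / sin(rake) = 170.3 / sin(25°) = 403 m
rate = 403 m / 477 ka = 0.000845 m/yr = 845 m/Myr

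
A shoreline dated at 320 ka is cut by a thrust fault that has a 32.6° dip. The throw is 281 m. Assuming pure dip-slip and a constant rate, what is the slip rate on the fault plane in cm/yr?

dip-slip = throw / sin(dip) = 281 m / sin(32.6°) = 521.6 m
rate = 521.6 m / 320 ka = 0.00163 m/yr = 0.163 cm/yr

0.163 cm/yr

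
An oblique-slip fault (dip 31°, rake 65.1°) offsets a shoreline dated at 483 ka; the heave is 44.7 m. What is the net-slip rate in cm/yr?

0.0119 cm/yr

dip-slip = heave / cos(dip) = 44.7 / cos(31°) = 52.15 m
net slip = dip-slip / sin(rake) = 52.15 / sin(65.1°) = 57.49 m
rate = 57.49 m / 483 ka = 0.000119 m/yr = 0.0119 cm/yr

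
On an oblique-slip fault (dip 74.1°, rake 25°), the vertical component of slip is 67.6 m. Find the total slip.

166 m

dip-slip = throw / sin(dip) = 67.6 / sin(74.1°) = 70.29 m
net slip = dip-slip / sin(rake) = 70.29 / sin(25°) = 166 m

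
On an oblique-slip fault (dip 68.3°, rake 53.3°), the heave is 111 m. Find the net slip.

374 m

dip-slip = heave / cos(dip) = 111 / cos(68.3°) = 300.2 m
net slip = dip-slip / sin(rake) = 300.2 / sin(53.3°) = 374 m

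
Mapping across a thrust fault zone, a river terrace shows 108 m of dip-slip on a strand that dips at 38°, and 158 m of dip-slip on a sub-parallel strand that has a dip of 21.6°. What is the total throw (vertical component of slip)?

throw_A = 108 × sin(38°) = 66.49 m
throw_B = 158 × sin(21.6°) = 58.16 m
total = 66.49 + 58.16 = 125 m

125 m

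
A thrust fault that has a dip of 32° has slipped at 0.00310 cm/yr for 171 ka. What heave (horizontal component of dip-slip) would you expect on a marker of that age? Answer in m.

4.50 m

dip-slip = rate × time = 0.00310 cm/yr × 171 ka = 5.301 m
heave = dip-slip × cos(dip) = 5.301 × cos(32°) = 4.50 m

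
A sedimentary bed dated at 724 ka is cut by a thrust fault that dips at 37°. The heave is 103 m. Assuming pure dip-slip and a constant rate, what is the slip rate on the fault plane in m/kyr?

0.178 m/kyr

dip-slip = heave / cos(dip) = 103 m / cos(37°) = 129 m
rate = 129 m / 724 ka = 0.000178 m/yr = 0.178 m/kyr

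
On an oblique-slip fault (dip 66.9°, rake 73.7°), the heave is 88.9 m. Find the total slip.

236 m

dip-slip = heave / cos(dip) = 88.9 / cos(66.9°) = 226.6 m
net slip = dip-slip / sin(rake) = 226.6 / sin(73.7°) = 236 m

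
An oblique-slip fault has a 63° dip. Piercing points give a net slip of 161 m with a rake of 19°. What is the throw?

dip-slip = net slip × sin(rake) = 161 m × sin(19°) = 52.42 m
throw = dip-slip × sin(dip) = 52.42 × sin(63°) = 46.7 m

46.7 m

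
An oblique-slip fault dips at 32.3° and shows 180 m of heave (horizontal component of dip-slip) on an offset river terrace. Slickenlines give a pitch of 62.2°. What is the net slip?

241 m

dip-slip = heave / cos(dip) = 180 / cos(32.3°) = 213 m
net slip = dip-slip / sin(rake) = 213 / sin(62.2°) = 241 m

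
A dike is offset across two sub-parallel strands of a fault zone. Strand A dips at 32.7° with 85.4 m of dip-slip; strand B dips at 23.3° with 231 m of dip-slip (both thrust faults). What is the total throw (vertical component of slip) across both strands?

throw_A = 85.4 × sin(32.7°) = 46.14 m
throw_B = 231 × sin(23.3°) = 91.37 m
total = 46.14 + 91.37 = 138 m

138 m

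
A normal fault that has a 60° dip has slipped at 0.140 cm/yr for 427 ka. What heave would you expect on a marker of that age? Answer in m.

dip-slip = rate × time = 0.140 cm/yr × 427 ka = 597.8 m
heave = dip-slip × cos(dip) = 597.8 × cos(60°) = 299 m

299 m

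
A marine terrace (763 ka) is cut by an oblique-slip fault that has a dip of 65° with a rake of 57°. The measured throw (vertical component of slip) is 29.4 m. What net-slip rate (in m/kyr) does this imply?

dip-slip = throw / sin(dip) = 29.4 / sin(65°) = 32.44 m
net slip = dip-slip / sin(rake) = 32.44 / sin(57°) = 38.68 m
rate = 38.68 m / 763 ka = 0.0000507 m/yr = 0.0507 m/kyr

0.0507 m/kyr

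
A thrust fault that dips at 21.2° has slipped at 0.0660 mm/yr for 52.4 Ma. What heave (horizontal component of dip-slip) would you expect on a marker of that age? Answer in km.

dip-slip = rate × time = 0.0660 mm/yr × 52.4 Ma = 3458 m
heave = dip-slip × cos(dip) = 3458 × cos(21.2°) = 3220 m = 3.22 km

3.22 km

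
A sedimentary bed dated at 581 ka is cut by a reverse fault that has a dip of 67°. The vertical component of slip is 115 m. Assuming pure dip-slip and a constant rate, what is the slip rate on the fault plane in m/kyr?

dip-slip = throw / sin(dip) = 115 m / sin(67°) = 124.9 m
rate = 124.9 m / 581 ka = 0.000215 m/yr = 0.215 m/kyr

0.215 m/kyr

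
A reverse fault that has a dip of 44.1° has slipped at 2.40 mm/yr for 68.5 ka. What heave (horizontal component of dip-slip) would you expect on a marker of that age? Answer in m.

118 m

dip-slip = rate × time = 2.40 mm/yr × 68.5 ka = 164.4 m
heave = dip-slip × cos(dip) = 164.4 × cos(44.1°) = 118 m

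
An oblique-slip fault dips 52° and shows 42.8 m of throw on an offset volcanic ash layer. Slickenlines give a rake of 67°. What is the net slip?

59 m

dip-slip = throw / sin(dip) = 42.8 / sin(52°) = 54.31 m
net slip = dip-slip / sin(rake) = 54.31 / sin(67°) = 59 m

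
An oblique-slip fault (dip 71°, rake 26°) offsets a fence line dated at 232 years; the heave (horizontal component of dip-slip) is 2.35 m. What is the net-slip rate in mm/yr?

dip-slip = heave / cos(dip) = 2.35 / cos(71°) = 7.218 m
net slip = dip-slip / sin(rake) = 7.218 / sin(26°) = 16.47 m
rate = 16.47 m / 232 years = 0.0710 m/yr = 71 mm/yr

71 mm/yr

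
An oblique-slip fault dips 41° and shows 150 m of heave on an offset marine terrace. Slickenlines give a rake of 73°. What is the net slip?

dip-slip = heave / cos(dip) = 150 / cos(41°) = 198.8 m
net slip = dip-slip / sin(rake) = 198.8 / sin(73°) = 208 m

208 m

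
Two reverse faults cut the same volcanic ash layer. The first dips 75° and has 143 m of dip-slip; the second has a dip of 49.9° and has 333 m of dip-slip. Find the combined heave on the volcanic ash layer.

heave_A = 143 × cos(75°) = 37.01 m
heave_B = 333 × cos(49.9°) = 214.5 m
total = 37.01 + 214.5 = 252 m

252 m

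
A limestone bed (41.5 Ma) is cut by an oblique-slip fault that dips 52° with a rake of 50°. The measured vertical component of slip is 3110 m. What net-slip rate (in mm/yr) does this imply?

0.124 mm/yr

dip-slip = throw / sin(dip) = 3110 / sin(52°) = 3947 m
net slip = dip-slip / sin(rake) = 3947 / sin(50°) = 5152 m
rate = 5152 m / 41.5 Ma = 0.000124 m/yr = 0.124 mm/yr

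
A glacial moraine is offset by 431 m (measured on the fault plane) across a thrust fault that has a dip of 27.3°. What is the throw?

198 m

throw = dip-slip × sin(dip) = 431 m × sin(27.3°) = 198 m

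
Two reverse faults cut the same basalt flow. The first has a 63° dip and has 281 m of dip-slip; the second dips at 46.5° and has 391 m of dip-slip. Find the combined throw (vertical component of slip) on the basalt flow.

throw_A = 281 × sin(63°) = 250.4 m
throw_B = 391 × sin(46.5°) = 283.6 m
total = 250.4 + 283.6 = 534 m

534 m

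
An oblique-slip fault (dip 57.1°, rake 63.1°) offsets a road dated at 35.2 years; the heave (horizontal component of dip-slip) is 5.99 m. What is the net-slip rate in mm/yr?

dip-slip = heave / cos(dip) = 5.99 / cos(57.1°) = 11.03 m
net slip = dip-slip / sin(rake) = 11.03 / sin(63.1°) = 12.37 m
rate = 12.37 m / 35.2 years = 0.351 m/yr = 351 mm/yr

351 mm/yr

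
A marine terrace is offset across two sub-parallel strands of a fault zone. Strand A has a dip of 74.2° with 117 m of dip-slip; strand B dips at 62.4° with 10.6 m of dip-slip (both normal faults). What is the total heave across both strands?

heave_A = 117 × cos(74.2°) = 31.86 m
heave_B = 10.6 × cos(62.4°) = 4.911 m
total = 31.86 + 4.911 = 36.8 m

36.8 m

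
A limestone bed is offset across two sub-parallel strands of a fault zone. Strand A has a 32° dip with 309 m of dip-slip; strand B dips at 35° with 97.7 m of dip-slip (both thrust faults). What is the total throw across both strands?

220 m

throw_A = 309 × sin(32°) = 163.7 m
throw_B = 97.7 × sin(35°) = 56.04 m
total = 163.7 + 56.04 = 220 m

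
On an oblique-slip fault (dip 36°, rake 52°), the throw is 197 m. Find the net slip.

425 m

dip-slip = throw / sin(dip) = 197 / sin(36°) = 335.2 m
net slip = dip-slip / sin(rake) = 335.2 / sin(52°) = 425 m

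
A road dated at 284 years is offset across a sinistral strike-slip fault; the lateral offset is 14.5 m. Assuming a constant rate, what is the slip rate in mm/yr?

51.1 mm/yr

rate = 14.5 m / 284 years = 0.0511 m/yr = 51.1 mm/yr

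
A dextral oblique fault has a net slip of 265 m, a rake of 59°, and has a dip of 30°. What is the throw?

dip-slip = net slip × sin(rake) = 265 m × sin(59°) = 227.1 m
throw = dip-slip × sin(dip) = 227.1 × sin(30°) = 114 m

114 m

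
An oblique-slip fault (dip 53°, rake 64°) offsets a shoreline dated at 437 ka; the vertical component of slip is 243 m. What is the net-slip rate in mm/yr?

dip-slip = throw / sin(dip) = 243 / sin(53°) = 304.3 m
net slip = dip-slip / sin(rake) = 304.3 / sin(64°) = 338.5 m
rate = 338.5 m / 437 ka = 0.000775 m/yr = 0.775 mm/yr

0.775 mm/yr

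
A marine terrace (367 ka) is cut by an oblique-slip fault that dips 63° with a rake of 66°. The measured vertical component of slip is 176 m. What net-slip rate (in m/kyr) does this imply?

dip-slip = throw / sin(dip) = 176 / sin(63°) = 197.5 m
net slip = dip-slip / sin(rake) = 197.5 / sin(66°) = 216.2 m
rate = 216.2 m / 367 ka = 0.000589 m/yr = 0.589 m/kyr

0.589 m/kyr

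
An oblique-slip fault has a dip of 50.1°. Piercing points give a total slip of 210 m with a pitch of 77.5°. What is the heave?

dip-slip = net slip × sin(rake) = 210 m × sin(77.5°) = 205 m
heave = dip-slip × cos(dip) = 205 × cos(50.1°) = 132 m

132 m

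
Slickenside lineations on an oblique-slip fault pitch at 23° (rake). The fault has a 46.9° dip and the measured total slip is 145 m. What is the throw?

dip-slip = net slip × sin(rake) = 145 m × sin(23°) = 56.66 m
throw = dip-slip × sin(dip) = 56.66 × sin(46.9°) = 41.4 m

41.4 m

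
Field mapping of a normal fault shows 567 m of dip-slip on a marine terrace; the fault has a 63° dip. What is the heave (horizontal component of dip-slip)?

257 m

heave = dip-slip × cos(dip) = 567 m × cos(63°) = 257 m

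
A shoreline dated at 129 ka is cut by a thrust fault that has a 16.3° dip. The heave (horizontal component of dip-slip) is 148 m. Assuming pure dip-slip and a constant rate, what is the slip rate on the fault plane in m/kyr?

dip-slip = heave / cos(dip) = 148 m / cos(16.3°) = 154.2 m
rate = 154.2 m / 129 ka = 0.00120 m/yr = 1.20 m/kyr

1.20 m/kyr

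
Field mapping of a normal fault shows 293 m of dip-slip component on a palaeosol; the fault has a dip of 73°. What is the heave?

heave = dip-slip × cos(dip) = 293 m × cos(73°) = 85.7 m

85.7 m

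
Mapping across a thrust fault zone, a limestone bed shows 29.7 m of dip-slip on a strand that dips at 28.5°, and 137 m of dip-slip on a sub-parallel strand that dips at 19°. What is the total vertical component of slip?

throw_A = 29.7 × sin(28.5°) = 14.17 m
throw_B = 137 × sin(19°) = 44.60 m
total = 14.17 + 44.60 = 58.8 m

58.8 m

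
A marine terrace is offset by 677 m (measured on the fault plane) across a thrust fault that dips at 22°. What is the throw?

throw = dip-slip × sin(dip) = 677 m × sin(22°) = 254 m

254 m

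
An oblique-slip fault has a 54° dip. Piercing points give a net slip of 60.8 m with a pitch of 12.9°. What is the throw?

dip-slip = net slip × sin(rake) = 60.8 m × sin(12.9°) = 13.57 m
throw = dip-slip × sin(dip) = 13.57 × sin(54°) = 11 m

11 m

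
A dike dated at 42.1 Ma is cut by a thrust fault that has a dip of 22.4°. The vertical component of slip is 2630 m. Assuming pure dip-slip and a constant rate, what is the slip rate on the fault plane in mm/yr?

dip-slip = throw / sin(dip) = 2630 m / sin(22.4°) = 6902 m
rate = 6902 m / 42.1 Ma = 0.000164 m/yr = 0.164 mm/yr

0.164 mm/yr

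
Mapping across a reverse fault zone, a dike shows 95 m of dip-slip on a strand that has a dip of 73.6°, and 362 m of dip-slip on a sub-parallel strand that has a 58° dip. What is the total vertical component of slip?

398 m

throw_A = 95 × sin(73.6°) = 91.13 m
throw_B = 362 × sin(58°) = 307 m
total = 91.13 + 307 = 398 m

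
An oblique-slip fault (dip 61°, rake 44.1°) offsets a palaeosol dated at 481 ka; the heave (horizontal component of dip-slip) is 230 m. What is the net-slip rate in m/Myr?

dip-slip = heave / cos(dip) = 230 / cos(61°) = 474.4 m
net slip = dip-slip / sin(rake) = 474.4 / sin(44.1°) = 681.7 m
rate = 681.7 m / 481 ka = 0.00142 m/yr = 1420 m/Myr

1420 m/Myr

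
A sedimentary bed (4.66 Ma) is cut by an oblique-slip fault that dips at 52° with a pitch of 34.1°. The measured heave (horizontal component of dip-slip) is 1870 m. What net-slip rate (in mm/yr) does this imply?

dip-slip = heave / cos(dip) = 1870 / cos(52°) = 3037 m
net slip = dip-slip / sin(rake) = 3037 / sin(34.1°) = 5418 m
rate = 5418 m / 4.66 Ma = 0.00116 m/yr = 1.16 mm/yr

1.16 mm/yr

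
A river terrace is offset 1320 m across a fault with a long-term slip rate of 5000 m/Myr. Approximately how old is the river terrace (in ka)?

264 ka

age = offset / rate = 1320 m / (5000 m/Myr) = 264000 yr = 264 ka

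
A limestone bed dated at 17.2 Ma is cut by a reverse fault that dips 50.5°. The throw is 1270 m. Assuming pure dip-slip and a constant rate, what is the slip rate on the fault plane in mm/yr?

0.0957 mm/yr

dip-slip = throw / sin(dip) = 1270 m / sin(50.5°) = 1646 m
rate = 1646 m / 17.2 Ma = 0.0000957 m/yr = 0.0957 mm/yr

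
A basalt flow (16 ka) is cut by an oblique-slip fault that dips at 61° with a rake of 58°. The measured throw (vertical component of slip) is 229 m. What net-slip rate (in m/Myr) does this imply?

19300 m/Myr

dip-slip = throw / sin(dip) = 229 / sin(61°) = 261.8 m
net slip = dip-slip / sin(rake) = 261.8 / sin(58°) = 308.7 m
rate = 308.7 m / 16 ka = 0.0193 m/yr = 19300 m/Myr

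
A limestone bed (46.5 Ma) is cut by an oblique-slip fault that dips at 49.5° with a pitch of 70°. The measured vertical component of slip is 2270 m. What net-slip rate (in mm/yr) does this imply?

0.0683 mm/yr

dip-slip = throw / sin(dip) = 2270 / sin(49.5°) = 2985 m
net slip = dip-slip / sin(rake) = 2985 / sin(70°) = 3177 m
rate = 3177 m / 46.5 Ma = 0.0000683 m/yr = 0.0683 mm/yr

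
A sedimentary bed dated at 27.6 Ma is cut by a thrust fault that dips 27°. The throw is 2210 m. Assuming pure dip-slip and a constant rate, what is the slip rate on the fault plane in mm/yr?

dip-slip = throw / sin(dip) = 2210 m / sin(27°) = 4868 m
rate = 4868 m / 27.6 Ma = 0.000176 m/yr = 0.176 mm/yr

0.176 mm/yr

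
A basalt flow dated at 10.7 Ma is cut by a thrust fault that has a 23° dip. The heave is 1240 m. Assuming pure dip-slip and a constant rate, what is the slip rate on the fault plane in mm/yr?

0.126 mm/yr

dip-slip = heave / cos(dip) = 1240 m / cos(23°) = 1347 m
rate = 1347 m / 10.7 Ma = 0.000126 m/yr = 0.126 mm/yr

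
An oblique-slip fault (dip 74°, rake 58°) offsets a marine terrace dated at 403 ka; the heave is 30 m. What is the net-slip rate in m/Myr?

dip-slip = heave / cos(dip) = 30 / cos(74°) = 108.8 m
net slip = dip-slip / sin(rake) = 108.8 / sin(58°) = 128.3 m
rate = 128.3 m / 403 ka = 0.000318 m/yr = 318 m/Myr

318 m/Myr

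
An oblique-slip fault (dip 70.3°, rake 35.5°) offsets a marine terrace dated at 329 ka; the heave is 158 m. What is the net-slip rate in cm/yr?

dip-slip = heave / cos(dip) = 158 / cos(70.3°) = 468.7 m
net slip = dip-slip / sin(rake) = 468.7 / sin(35.5°) = 807.1 m
rate = 807.1 m / 329 ka = 0.00245 m/yr = 0.245 cm/yr

0.245 cm/yr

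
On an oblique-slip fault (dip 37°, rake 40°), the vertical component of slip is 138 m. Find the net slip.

357 m

dip-slip = throw / sin(dip) = 138 / sin(37°) = 229.3 m
net slip = dip-slip / sin(rake) = 229.3 / sin(40°) = 357 m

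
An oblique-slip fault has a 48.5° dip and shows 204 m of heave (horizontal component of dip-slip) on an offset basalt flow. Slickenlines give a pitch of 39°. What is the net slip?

dip-slip = heave / cos(dip) = 204 / cos(48.5°) = 307.9 m
net slip = dip-slip / sin(rake) = 307.9 / sin(39°) = 489 m

489 m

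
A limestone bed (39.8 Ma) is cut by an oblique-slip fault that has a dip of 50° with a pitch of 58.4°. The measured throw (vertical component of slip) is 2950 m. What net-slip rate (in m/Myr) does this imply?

114 m/Myr

dip-slip = throw / sin(dip) = 2950 / sin(50°) = 3851 m
net slip = dip-slip / sin(rake) = 3851 / sin(58.4°) = 4521 m
rate = 4521 m / 39.8 Ma = 0.000114 m/yr = 114 m/Myr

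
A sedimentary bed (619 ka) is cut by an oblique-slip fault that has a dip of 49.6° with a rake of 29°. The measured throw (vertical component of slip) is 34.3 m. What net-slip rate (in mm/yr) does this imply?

0.150 mm/yr

dip-slip = throw / sin(dip) = 34.3 / sin(49.6°) = 45.04 m
net slip = dip-slip / sin(rake) = 45.04 / sin(29°) = 92.90 m
rate = 92.90 m / 619 ka = 0.000150 m/yr = 0.150 mm/yr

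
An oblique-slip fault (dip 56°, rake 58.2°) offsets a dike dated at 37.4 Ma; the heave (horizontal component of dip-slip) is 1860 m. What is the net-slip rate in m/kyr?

0.105 m/kyr

dip-slip = heave / cos(dip) = 1860 / cos(56°) = 3326 m
net slip = dip-slip / sin(rake) = 3326 / sin(58.2°) = 3914 m
rate = 3914 m / 37.4 Ma = 0.000105 m/yr = 0.105 m/kyr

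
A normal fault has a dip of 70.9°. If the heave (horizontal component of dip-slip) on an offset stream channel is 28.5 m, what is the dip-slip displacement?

87.1 m

dip-slip = heave / cos(dip) = 28.5 / cos(70.9°) = 87.1 m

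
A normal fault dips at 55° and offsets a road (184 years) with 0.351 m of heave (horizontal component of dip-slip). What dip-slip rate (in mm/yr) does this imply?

dip-slip = heave / cos(dip) = 0.351 m / cos(55°) = 0.6119 m
rate = 0.6119 m / 184 years = 0.00333 m/yr = 3.33 mm/yr

3.33 mm/yr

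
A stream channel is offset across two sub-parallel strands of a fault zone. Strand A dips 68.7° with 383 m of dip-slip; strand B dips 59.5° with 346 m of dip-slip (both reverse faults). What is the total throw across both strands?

throw_A = 383 × sin(68.7°) = 356.8 m
throw_B = 346 × sin(59.5°) = 298.1 m
total = 356.8 + 298.1 = 655 m

655 m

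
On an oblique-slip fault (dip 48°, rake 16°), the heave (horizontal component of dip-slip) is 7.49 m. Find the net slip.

dip-slip = heave / cos(dip) = 7.49 / cos(48°) = 11.19 m
net slip = dip-slip / sin(rake) = 11.19 / sin(16°) = 40.6 m

40.6 m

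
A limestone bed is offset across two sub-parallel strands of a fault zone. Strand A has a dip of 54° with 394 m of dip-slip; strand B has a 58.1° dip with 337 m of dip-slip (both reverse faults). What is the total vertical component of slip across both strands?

605 m

throw_A = 394 × sin(54°) = 318.8 m
throw_B = 337 × sin(58.1°) = 286.1 m
total = 318.8 + 286.1 = 605 m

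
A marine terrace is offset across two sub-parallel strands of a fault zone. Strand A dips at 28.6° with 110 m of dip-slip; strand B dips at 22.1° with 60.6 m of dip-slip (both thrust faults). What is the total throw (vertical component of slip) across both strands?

throw_A = 110 × sin(28.6°) = 52.66 m
throw_B = 60.6 × sin(22.1°) = 22.80 m
total = 52.66 + 22.80 = 75.5 m

75.5 m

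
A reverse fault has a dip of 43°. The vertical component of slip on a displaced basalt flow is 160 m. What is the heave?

172 m

heave = throw / tan(dip) = 160 / tan(43°) = 172 m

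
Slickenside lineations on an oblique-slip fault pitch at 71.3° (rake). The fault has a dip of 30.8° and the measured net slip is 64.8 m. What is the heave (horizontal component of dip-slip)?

dip-slip = net slip × sin(rake) = 64.8 m × sin(71.3°) = 61.38 m
heave = dip-slip × cos(dip) = 61.38 × cos(30.8°) = 52.7 m

52.7 m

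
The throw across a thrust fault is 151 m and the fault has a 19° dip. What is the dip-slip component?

dip-slip = throw / sin(dip) = 151 / sin(19°) = 464 m

464 m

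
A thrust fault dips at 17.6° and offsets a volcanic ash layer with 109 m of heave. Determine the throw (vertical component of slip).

throw = heave × tan(dip) = 109 × tan(17.6°) = 34.6 m

34.6 m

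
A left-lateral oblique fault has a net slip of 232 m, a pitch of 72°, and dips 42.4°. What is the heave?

163 m

dip-slip = net slip × sin(rake) = 232 m × sin(72°) = 220.6 m
heave = dip-slip × cos(dip) = 220.6 × cos(42.4°) = 163 m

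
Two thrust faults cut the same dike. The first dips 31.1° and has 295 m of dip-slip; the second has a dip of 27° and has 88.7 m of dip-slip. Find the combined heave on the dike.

332 m

heave_A = 295 × cos(31.1°) = 252.6 m
heave_B = 88.7 × cos(27°) = 79.03 m
total = 252.6 + 79.03 = 332 m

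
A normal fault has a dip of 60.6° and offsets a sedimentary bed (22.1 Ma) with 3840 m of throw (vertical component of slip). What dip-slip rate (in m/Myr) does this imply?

dip-slip = throw / sin(dip) = 3840 m / sin(60.6°) = 4408 m
rate = 4408 m / 22.1 Ma = 0.000199 m/yr = 199 m/Myr

199 m/Myr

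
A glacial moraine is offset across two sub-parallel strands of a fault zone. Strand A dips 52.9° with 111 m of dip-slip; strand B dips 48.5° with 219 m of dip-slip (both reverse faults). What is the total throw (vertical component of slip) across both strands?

throw_A = 111 × sin(52.9°) = 88.53 m
throw_B = 219 × sin(48.5°) = 164 m
total = 88.53 + 164 = 253 m

253 m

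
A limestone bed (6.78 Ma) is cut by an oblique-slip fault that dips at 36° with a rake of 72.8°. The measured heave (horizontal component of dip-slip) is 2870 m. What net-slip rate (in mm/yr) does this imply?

dip-slip = heave / cos(dip) = 2870 / cos(36°) = 3548 m
net slip = dip-slip / sin(rake) = 3548 / sin(72.8°) = 3714 m
rate = 3714 m / 6.78 Ma = 0.000548 m/yr = 0.548 mm/yr

0.548 mm/yr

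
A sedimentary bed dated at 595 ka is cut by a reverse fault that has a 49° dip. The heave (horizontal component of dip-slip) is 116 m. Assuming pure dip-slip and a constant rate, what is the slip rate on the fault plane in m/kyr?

0.297 m/kyr

dip-slip = heave / cos(dip) = 116 m / cos(49°) = 176.8 m
rate = 176.8 m / 595 ka = 0.000297 m/yr = 0.297 m/kyr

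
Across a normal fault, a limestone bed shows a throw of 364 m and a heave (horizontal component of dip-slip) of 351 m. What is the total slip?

506 m

net slip = √(throw² + heave²) = √(364² + 351²) = 506 m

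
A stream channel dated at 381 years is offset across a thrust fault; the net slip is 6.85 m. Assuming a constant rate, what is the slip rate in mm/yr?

18 mm/yr

rate = 6.85 m / 381 years = 0.0180 m/yr = 18 mm/yr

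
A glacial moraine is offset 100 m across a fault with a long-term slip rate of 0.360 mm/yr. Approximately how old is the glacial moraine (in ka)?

age = offset / rate = 100 m / (0.360 mm/yr) = 278000 yr = 278 ka

278 ka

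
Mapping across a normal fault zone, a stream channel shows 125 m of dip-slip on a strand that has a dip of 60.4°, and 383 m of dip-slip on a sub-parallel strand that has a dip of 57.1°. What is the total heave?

270 m

heave_A = 125 × cos(60.4°) = 61.74 m
heave_B = 383 × cos(57.1°) = 208 m
total = 61.74 + 208 = 270 m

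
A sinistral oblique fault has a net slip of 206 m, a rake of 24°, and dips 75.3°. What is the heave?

21.3 m

dip-slip = net slip × sin(rake) = 206 m × sin(24°) = 83.79 m
heave = dip-slip × cos(dip) = 83.79 × cos(75.3°) = 21.3 m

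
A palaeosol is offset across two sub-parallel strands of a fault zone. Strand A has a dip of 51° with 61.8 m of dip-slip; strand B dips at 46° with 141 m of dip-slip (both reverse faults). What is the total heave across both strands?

137 m

heave_A = 61.8 × cos(51°) = 38.89 m
heave_B = 141 × cos(46°) = 97.95 m
total = 38.89 + 97.95 = 137 m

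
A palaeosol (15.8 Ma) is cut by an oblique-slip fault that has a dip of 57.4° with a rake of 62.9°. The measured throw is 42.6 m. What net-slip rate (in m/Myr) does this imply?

3.60 m/Myr

dip-slip = throw / sin(dip) = 42.6 / sin(57.4°) = 50.57 m
net slip = dip-slip / sin(rake) = 50.57 / sin(62.9°) = 56.80 m
rate = 56.80 m / 15.8 Ma = 0.00000360 m/yr = 3.60 m/Myr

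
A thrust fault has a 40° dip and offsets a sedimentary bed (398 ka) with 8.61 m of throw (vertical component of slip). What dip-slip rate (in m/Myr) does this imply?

dip-slip = throw / sin(dip) = 8.61 m / sin(40°) = 13.39 m
rate = 13.39 m / 398 ka = 0.0000337 m/yr = 33.7 m/Myr

33.7 m/Myr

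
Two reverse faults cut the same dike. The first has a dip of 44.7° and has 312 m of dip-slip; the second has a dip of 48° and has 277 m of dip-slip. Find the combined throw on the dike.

425 m

throw_A = 312 × sin(44.7°) = 219.5 m
throw_B = 277 × sin(48°) = 205.9 m
total = 219.5 + 205.9 = 425 m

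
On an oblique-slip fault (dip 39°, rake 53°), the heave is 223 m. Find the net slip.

dip-slip = heave / cos(dip) = 223 / cos(39°) = 286.9 m
net slip = dip-slip / sin(rake) = 286.9 / sin(53°) = 359 m

359 m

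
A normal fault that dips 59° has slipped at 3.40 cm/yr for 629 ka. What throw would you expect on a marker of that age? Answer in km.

dip-slip = rate × time = 3.40 cm/yr × 629 ka = 21390 m
throw = dip-slip × sin(dip) = 21390 × sin(59°) = 18300 m = 18.3 km

18.3 km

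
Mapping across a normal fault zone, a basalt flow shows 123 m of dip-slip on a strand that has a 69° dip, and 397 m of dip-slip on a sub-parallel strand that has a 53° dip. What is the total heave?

heave_A = 123 × cos(69°) = 44.08 m
heave_B = 397 × cos(53°) = 238.9 m
total = 44.08 + 238.9 = 283 m

283 m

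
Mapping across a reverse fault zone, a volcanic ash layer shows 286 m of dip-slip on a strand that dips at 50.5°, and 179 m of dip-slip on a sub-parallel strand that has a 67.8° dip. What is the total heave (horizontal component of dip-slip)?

heave_A = 286 × cos(50.5°) = 181.9 m
heave_B = 179 × cos(67.8°) = 67.63 m
total = 181.9 + 67.63 = 250 m

250 m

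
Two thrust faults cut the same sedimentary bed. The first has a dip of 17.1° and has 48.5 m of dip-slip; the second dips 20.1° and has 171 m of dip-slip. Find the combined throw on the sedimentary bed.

throw_A = 48.5 × sin(17.1°) = 14.26 m
throw_B = 171 × sin(20.1°) = 58.77 m
total = 14.26 + 58.77 = 73 m

73 m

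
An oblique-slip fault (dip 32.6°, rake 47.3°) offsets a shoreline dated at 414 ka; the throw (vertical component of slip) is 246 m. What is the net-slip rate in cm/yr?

dip-slip = throw / sin(dip) = 246 / sin(32.6°) = 456.6 m
net slip = dip-slip / sin(rake) = 456.6 / sin(47.3°) = 621.3 m
rate = 621.3 m / 414 ka = 0.00150 m/yr = 0.150 cm/yr

0.150 cm/yr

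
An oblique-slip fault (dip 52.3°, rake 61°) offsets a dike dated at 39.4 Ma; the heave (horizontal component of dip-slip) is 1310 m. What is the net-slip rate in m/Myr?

62.2 m/Myr

dip-slip = heave / cos(dip) = 1310 / cos(52.3°) = 2142 m
net slip = dip-slip / sin(rake) = 2142 / sin(61°) = 2449 m
rate = 2449 m / 39.4 Ma = 0.0000622 m/yr = 62.2 m/Myr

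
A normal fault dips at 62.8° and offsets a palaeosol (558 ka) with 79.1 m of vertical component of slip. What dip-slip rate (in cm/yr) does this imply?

dip-slip = throw / sin(dip) = 79.1 m / sin(62.8°) = 88.93 m
rate = 88.93 m / 558 ka = 0.000159 m/yr = 0.0159 cm/yr

0.0159 cm/yr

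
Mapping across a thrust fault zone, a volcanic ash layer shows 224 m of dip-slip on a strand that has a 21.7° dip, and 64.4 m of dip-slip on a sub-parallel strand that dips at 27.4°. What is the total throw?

112 m

throw_A = 224 × sin(21.7°) = 82.82 m
throw_B = 64.4 × sin(27.4°) = 29.64 m
total = 82.82 + 29.64 = 112 m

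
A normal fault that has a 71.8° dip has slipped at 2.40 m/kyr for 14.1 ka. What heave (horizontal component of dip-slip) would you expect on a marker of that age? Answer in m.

dip-slip = rate × time = 2.40 m/kyr × 14.1 ka = 33.84 m
heave = dip-slip × cos(dip) = 33.84 × cos(71.8°) = 10.6 m

10.6 m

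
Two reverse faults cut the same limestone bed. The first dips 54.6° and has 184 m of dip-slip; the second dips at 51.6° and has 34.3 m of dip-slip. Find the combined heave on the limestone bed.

128 m

heave_A = 184 × cos(54.6°) = 106.6 m
heave_B = 34.3 × cos(51.6°) = 21.31 m
total = 106.6 + 21.31 = 128 m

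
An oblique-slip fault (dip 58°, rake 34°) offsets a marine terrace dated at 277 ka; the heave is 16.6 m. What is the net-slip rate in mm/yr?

0.202 mm/yr

dip-slip = heave / cos(dip) = 16.6 / cos(58°) = 31.33 m
net slip = dip-slip / sin(rake) = 31.33 / sin(34°) = 56.02 m
rate = 56.02 m / 277 ka = 0.000202 m/yr = 0.202 mm/yr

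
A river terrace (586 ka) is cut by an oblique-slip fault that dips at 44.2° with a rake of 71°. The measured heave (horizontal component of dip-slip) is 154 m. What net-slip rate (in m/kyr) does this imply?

0.388 m/kyr

dip-slip = heave / cos(dip) = 154 / cos(44.2°) = 214.8 m
net slip = dip-slip / sin(rake) = 214.8 / sin(71°) = 227.2 m
rate = 227.2 m / 586 ka = 0.000388 m/yr = 0.388 m/kyr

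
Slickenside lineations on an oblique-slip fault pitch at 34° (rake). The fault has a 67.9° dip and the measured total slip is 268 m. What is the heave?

56.4 m

dip-slip = net slip × sin(rake) = 268 m × sin(34°) = 149.9 m
heave = dip-slip × cos(dip) = 149.9 × cos(67.9°) = 56.4 m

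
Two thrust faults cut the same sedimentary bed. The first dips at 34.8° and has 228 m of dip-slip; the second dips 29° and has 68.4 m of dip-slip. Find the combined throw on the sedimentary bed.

163 m

throw_A = 228 × sin(34.8°) = 130.1 m
throw_B = 68.4 × sin(29°) = 33.16 m
total = 130.1 + 33.16 = 163 m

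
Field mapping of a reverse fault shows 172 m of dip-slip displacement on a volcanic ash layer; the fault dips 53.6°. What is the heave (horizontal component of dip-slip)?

heave = dip-slip × cos(dip) = 172 m × cos(53.6°) = 102 m

102 m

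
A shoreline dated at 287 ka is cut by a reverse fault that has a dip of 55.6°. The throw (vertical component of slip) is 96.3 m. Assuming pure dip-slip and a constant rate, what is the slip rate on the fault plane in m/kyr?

0.407 m/kyr

dip-slip = throw / sin(dip) = 96.3 m / sin(55.6°) = 116.7 m
rate = 116.7 m / 287 ka = 0.000407 m/yr = 0.407 m/kyr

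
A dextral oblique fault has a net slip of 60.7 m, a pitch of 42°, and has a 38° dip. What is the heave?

32 m

dip-slip = net slip × sin(rake) = 60.7 m × sin(42°) = 40.62 m
heave = dip-slip × cos(dip) = 40.62 × cos(38°) = 32 m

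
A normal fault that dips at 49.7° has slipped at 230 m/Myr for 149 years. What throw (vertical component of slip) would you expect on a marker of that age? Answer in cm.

dip-slip = rate × time = 230 m/Myr × 149 years = 0.03427 m
throw = dip-slip × sin(dip) = 0.03427 × sin(49.7°) = 0.0261 m = 2.61 cm

2.61 cm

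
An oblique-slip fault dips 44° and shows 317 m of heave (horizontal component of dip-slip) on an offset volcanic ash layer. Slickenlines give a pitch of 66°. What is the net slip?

dip-slip = heave / cos(dip) = 317 / cos(44°) = 440.7 m
net slip = dip-slip / sin(rake) = 440.7 / sin(66°) = 482 m

482 m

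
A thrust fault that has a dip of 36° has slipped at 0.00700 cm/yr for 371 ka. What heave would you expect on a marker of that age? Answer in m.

21 m

dip-slip = rate × time = 0.00700 cm/yr × 371 ka = 25.97 m
heave = dip-slip × cos(dip) = 25.97 × cos(36°) = 21 m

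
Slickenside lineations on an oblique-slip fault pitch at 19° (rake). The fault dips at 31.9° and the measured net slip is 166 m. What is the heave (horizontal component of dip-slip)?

45.9 m

dip-slip = net slip × sin(rake) = 166 m × sin(19°) = 54.04 m
heave = dip-slip × cos(dip) = 54.04 × cos(31.9°) = 45.9 m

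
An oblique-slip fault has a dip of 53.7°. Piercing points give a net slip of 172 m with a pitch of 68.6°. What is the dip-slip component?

dip-slip = net slip × sin(rake) = 172 m × sin(68.6°) = 160 m

160 m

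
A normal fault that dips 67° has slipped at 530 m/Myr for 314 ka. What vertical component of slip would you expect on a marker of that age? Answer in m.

153 m

dip-slip = rate × time = 530 m/Myr × 314 ka = 166.4 m
throw = dip-slip × sin(dip) = 166.4 × sin(67°) = 153 m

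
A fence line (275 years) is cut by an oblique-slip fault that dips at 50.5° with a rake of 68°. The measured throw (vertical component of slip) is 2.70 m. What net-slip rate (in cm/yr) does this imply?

dip-slip = throw / sin(dip) = 2.70 / sin(50.5°) = 3.499 m
net slip = dip-slip / sin(rake) = 3.499 / sin(68°) = 3.774 m
rate = 3.774 m / 275 years = 0.0137 m/yr = 1.37 cm/yr

1.37 cm/yr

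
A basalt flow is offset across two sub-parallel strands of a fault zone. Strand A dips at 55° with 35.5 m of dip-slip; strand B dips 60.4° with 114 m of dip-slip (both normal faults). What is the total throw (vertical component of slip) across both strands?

128 m

throw_A = 35.5 × sin(55°) = 29.08 m
throw_B = 114 × sin(60.4°) = 99.12 m
total = 29.08 + 99.12 = 128 m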